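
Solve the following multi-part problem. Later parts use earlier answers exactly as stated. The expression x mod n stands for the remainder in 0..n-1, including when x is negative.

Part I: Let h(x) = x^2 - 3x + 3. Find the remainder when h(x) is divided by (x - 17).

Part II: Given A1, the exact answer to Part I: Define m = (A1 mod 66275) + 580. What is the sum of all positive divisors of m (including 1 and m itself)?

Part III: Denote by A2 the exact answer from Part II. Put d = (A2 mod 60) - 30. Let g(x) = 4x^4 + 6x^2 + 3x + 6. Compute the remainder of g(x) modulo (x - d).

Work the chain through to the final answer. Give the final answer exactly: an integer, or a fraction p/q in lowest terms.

83850

Part I: remainder = value at the root: 1*(17)^2 - 3*(17)^1 + 3 = (289) + (-51) + (3) = 241; answer 241
Part II: A1 = 241; m = 821; 821 is prime, so its only divisors are 1 and 821; sigma = 1 + 821 = 822; answer 822
Part III: A2 = 822; d = 12; remainder = value at the root: 4*(12)^4 + 6*(12)^2 + 3*(12)^1 + 6 = (82944) + (864) + (36) + (6) = 83850; answer 83850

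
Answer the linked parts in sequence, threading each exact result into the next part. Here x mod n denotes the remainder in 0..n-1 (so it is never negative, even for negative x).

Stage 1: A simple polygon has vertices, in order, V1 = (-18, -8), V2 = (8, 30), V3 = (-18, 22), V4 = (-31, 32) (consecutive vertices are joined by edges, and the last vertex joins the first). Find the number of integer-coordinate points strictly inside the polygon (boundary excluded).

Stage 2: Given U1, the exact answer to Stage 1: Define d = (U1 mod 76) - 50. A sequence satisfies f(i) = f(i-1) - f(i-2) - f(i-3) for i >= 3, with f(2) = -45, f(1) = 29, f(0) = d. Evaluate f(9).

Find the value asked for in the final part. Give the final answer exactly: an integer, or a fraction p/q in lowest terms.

Stage 1: cross terms: (-18*30 - 8*-8)=-476, (8*22 - -18*30)=716, (-18*32 - -31*22)=106, (-31*-8 - -18*32)=824; twice the area = |1170| = 1170; area = 585; boundary points = 2 + 2 + 1 + 1 = 6; strictly interior points = area - boundary/2 + 1 = 583; answer 583
Stage 2: U1 = 583; d = 1; f(3) = 1*(-45) - 1*(29) - 1*(1) = -75; iterating: f(3)=-75, f(4)=-59, f(5)=61, f(6)=195, f(7)=193, f(8)=-63, f(9)=-451; answer -451

-451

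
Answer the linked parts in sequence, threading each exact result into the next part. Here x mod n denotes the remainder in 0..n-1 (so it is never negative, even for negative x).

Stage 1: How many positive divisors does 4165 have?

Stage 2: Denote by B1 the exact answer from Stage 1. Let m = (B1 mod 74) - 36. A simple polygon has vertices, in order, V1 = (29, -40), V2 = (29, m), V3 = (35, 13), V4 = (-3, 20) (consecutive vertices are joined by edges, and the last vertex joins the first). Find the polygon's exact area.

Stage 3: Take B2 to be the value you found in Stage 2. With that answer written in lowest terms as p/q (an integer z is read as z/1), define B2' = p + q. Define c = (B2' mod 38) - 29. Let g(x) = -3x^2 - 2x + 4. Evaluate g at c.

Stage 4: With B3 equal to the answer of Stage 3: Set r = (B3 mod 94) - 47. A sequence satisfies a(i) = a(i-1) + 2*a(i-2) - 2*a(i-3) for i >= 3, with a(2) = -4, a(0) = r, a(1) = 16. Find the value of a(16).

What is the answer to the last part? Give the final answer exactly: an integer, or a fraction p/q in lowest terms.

Stage 1: 4165 = 5 * 7^2 * 17; number of divisors = (1+1) * (2+1) * (1+1) = 12; answer 12
Stage 2: B1 = 12; m = -24; cross terms: (29*-24 - 29*-40)=464, (29*13 - 35*-24)=1217, (35*20 - -3*13)=739, (-3*-40 - 29*20)=-460; twice the area = |1960| = 1960; area = 980; answer 980
Stage 3: B2 = 980; threaded value p + q = 981; c = 2; -3*(2)^2 - 2*(2)^1 + 4 = (-12) + (-4) + (4) = -12; answer -12
Stage 4: B3 = -12; r = 35; a(3) = 1*(-4) + 2*(16) - 2*(35) = -42; iterating: a(3)=-42, a(4)=-82, a(5)=-158, a(6)=-238, a(7)=-390, a(8)=-550, a(9)=-854, a(10)=-1174, a(11)=-1782, a(12)=-2422, a(13)=-3638, a(14)=-4918, a(15)=-7350, a(16)=-9910; answer -9910

-9910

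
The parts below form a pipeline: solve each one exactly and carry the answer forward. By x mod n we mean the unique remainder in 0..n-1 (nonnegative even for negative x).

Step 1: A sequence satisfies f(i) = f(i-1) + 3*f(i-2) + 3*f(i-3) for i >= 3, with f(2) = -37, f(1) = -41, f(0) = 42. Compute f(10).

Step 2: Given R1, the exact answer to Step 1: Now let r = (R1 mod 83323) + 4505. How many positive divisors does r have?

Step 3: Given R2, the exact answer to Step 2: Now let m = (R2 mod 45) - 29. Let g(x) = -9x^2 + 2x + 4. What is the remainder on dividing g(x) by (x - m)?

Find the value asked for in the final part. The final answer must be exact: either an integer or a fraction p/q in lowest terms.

-5671

Step 1: f(3) = 1*(-37) + 3*(-41) + 3*(42) = -34; iterating: f(3)=-34, f(4)=-268, f(5)=-481, f(6)=-1387, f(7)=-3634, f(8)=-9238, f(9)=-24301, f(10)=-62917; answer -62917
Step 2: R1 = -62917; r = 24911; 24911 = 29 * 859; number of divisors = (1+1) * (1+1) = 4; answer 4
Step 3: R2 = 4; m = -25; remainder = value at the root: -9*(-25)^2 + 2*(-25)^1 + 4 = (-5625) + (-50) + (4) = -5671; answer -5671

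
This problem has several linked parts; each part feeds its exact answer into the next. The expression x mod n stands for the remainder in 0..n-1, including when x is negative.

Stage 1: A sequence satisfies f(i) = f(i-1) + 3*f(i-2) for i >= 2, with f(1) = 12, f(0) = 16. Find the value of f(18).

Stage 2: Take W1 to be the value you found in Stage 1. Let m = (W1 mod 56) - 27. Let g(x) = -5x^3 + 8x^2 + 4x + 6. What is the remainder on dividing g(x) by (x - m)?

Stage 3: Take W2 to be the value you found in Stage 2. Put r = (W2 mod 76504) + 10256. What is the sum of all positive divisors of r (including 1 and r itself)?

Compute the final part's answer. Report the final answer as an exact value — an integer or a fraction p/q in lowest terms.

55488

Stage 1: f(2) = 1*(12) + 3*(16) = 60; iterating: f(2)=60, f(3)=96, f(4)=276, f(5)=564, f(6)=1392, f(7)=3084, f(8)=7260, f(9)=16512, f(10)=38292, f(11)=87828, f(12)=202704, f(13)=466188, f(14)=1074300, f(15)=2472864, f(16)=5695764, f(17)=13114356, f(18)=30201648; answer 30201648
Stage 2: W1 = 30201648; m = -19; remainder = value at the root: -5*(-19)^3 + 8*(-19)^2 + 4*(-19)^1 + 6 = (34295) + (2888) + (-76) + (6) = 37113; answer 37113
Stage 3: W2 = 37113; r = 47369; 47369 = 7 * 67 * 101; sigma = (1 + 7) * (1 + 67) * (1 + 101) = 8 * 68 * 102 = 55488; answer 55488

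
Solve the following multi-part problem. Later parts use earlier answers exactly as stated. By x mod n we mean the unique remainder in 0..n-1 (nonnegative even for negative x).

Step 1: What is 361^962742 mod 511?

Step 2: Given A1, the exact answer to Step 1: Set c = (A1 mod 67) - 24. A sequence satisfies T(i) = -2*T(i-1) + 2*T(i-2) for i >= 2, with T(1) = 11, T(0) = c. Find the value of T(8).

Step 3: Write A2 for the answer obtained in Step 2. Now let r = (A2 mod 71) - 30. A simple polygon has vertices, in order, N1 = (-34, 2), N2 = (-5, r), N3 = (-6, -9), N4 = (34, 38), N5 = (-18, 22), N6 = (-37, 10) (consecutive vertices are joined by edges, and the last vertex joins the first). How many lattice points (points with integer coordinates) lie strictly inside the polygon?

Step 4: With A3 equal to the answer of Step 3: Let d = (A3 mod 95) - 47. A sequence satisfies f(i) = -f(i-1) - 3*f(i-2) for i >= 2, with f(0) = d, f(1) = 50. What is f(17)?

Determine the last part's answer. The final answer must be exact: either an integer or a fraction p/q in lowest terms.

-16735

Step 1: squarings mod 511: 361^1=361, 361^2=16, 361^4=256, 361^8=128, 361^16=32, 361^32=2, 361^64=4, 361^128=16, 361^256=256, 361^512=128, 361^1024=32, 361^2048=2, 361^4096=4, 361^8192=16, 361^16384=256, 361^32768=128, 361^65536=32, 361^131072=2, 361^262144=4, 361^524288=16; 361^962742 = 361^2 * 361^4 * 361^16 * 361^32 * 361^128 * 361^4096 * 361^8192 * 361^32768 * 361^131072 * 361^262144 * 361^524288 = 64 (mod 511); answer 64
Step 2: A1 = 64; c = 40; T(2) = -2*(11) + 2*(40) = 58; iterating: T(2)=58, T(3)=-94, T(4)=304, T(5)=-796, T(6)=2200, T(7)=-5992, T(8)=16384; answer 16384
Step 3: A2 = 16384; r = 24; cross terms: (-34*24 - -5*2)=-806, (-5*-9 - -6*24)=189, (-6*38 - 34*-9)=78, (34*22 - -18*38)=1432, (-18*10 - -37*22)=634, (-37*2 - -34*10)=266; twice the area = |1793| = 1793; area = 1793/2; boundary points = 1 + 1 + 1 + 4 + 1 + 1 = 9; strictly interior points = area - boundary/2 + 1 = 893; answer 893
Step 4: A3 = 893; d = -9; f(2) = -1*(50) - 3*(-9) = -23; iterating: f(2)=-23, f(3)=-127, f(4)=196, f(5)=185, f(6)=-773, f(7)=218, f(8)=2101, f(9)=-2755, f(10)=-3548, f(11)=11813, f(12)=-1169, f(13)=-34270, f(14)=37777, f(15)=65033, f(16)=-178364, f(17)=-16735; answer -16735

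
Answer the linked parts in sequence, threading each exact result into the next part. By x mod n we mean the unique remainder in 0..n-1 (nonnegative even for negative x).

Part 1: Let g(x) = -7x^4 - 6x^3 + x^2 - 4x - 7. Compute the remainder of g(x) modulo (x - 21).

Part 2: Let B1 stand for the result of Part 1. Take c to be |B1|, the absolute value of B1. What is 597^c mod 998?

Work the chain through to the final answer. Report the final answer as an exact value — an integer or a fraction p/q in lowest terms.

Part 1: remainder = value at the root: -7*(21)^4 - 6*(21)^3 + 1*(21)^2 - 4*(21)^1 - 7 = (-1361367) + (-55566) + (441) + (-84) + (-7) = -1416583; answer -1416583
Part 2: B1 = -1416583; c = 1416583; squarings mod 998: 597^1=597, 597^2=123, 597^4=159, 597^8=331, 597^16=779, 597^32=57, 597^64=255, 597^128=155, 597^256=73, 597^512=339, 597^1024=151, 597^2048=845, 597^4096=455, 597^8192=439, 597^16384=107, 597^32768=471, 597^65536=285, 597^131072=387, 597^262144=69, 597^524288=769, 597^1048576=545; 597^1416583 = 597^1 * 597^2 * 597^4 * 597^128 * 597^256 * 597^1024 * 597^2048 * 597^4096 * 597^32768 * 597^65536 * 597^262144 * 597^1048576 = 565 (mod 998); answer 565

565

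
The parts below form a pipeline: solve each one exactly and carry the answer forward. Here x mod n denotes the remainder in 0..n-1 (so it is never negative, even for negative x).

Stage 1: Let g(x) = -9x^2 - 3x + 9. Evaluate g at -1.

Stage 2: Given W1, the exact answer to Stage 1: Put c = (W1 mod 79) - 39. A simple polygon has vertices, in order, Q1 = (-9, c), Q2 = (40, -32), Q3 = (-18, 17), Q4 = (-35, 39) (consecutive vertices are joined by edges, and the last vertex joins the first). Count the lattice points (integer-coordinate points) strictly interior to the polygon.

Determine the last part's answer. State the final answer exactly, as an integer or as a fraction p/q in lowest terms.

1667

Stage 1: -9*(-1)^2 - 3*(-1)^1 + 9 = (-9) + (3) + (9) = 3; answer 3
Stage 2: W1 = 3; c = -36; cross terms: (-9*-32 - 40*-36)=1728, (40*17 - -18*-32)=104, (-18*39 - -35*17)=-107, (-35*-36 - -9*39)=1611; twice the area = |3336| = 3336; area = 1668; boundary points = 1 + 1 + 1 + 1 = 4; strictly interior points = area - boundary/2 + 1 = 1667; answer 1667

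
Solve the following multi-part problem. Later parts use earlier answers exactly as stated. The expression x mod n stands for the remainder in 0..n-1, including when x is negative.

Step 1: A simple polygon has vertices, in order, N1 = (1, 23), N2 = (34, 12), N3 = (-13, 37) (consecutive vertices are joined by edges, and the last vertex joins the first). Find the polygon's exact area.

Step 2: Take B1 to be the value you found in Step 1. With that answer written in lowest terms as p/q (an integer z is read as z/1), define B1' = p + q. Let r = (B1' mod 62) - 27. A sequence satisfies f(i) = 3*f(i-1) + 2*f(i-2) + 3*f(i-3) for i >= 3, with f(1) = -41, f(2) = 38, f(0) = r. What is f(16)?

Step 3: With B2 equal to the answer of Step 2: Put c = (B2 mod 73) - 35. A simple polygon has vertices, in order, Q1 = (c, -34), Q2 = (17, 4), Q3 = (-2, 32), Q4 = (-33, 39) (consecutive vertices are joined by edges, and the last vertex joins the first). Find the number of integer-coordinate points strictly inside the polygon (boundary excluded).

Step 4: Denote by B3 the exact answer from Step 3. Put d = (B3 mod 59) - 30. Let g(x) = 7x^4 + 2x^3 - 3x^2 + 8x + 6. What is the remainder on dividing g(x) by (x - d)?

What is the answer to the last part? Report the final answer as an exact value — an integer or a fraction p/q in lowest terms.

99380

Step 1: cross terms: (1*12 - 34*23)=-770, (34*37 - -13*12)=1414, (-13*23 - 1*37)=-336; twice the area = |308| = 308; area = 154; answer 154
Step 2: B1 = 154; threaded value p + q = 155; r = 4; f(3) = 3*(38) + 2*(-41) + 3*(4) = 44; iterating: f(3)=44, f(4)=85, f(5)=457, f(6)=1673, f(7)=6188, f(8)=23281, f(9)=87238, f(10)=326840, f(11)=1224839, f(12)=4589911, f(13)=17199931, f(14)=64454132, f(15)=241531991, f(16)=905104030; answer 905104030
Step 3: B2 = 905104030; c = -10; cross terms: (-10*4 - 17*-34)=538, (17*32 - -2*4)=552, (-2*39 - -33*32)=978, (-33*-34 - -10*39)=1512; twice the area = |3580| = 3580; area = 1790; boundary points = 1 + 1 + 1 + 1 = 4; strictly interior points = area - boundary/2 + 1 = 1789; answer 1789
Step 4: B3 = 1789; d = -11; remainder = value at the root: 7*(-11)^4 + 2*(-11)^3 - 3*(-11)^2 + 8*(-11)^1 + 6 = (102487) + (-2662) + (-363) + (-88) + (6) = 99380; answer 99380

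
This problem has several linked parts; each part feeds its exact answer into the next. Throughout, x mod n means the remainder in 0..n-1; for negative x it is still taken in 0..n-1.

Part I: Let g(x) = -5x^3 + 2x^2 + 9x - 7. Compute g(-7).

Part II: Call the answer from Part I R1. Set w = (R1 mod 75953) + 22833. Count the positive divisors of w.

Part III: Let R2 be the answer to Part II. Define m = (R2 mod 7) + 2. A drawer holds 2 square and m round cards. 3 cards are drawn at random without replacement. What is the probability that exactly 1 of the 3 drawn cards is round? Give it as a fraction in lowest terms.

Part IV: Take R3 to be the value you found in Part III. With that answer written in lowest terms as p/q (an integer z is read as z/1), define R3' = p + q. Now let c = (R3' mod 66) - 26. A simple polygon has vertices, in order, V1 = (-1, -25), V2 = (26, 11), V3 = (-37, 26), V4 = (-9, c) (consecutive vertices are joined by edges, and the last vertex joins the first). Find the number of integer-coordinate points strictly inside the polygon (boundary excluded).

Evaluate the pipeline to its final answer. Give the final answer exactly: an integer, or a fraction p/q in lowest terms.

1495

Part I: -5*(-7)^3 + 2*(-7)^2 + 9*(-7)^1 - 7 = (1715) + (98) + (-63) + (-7) = 1743; answer 1743
Part II: R1 = 1743; w = 24576; 24576 = 2^13 * 3; number of divisors = (13+1) * (1+1) = 28; answer 28
Part III: R2 = 28; m = 2; total draws C(4,3) = 4; favorable C(2,1)*C(2,2) = 2; P = 1/2; answer 1/2
Part IV: R3 = 1/2; threaded value p + q = 3; c = -23; cross terms: (-1*11 - 26*-25)=639, (26*26 - -37*11)=1083, (-37*-23 - -9*26)=1085, (-9*-25 - -1*-23)=202; twice the area = |3009| = 3009; area = 3009/2; boundary points = 9 + 3 + 7 + 2 = 21; strictly interior points = area - boundary/2 + 1 = 1495; answer 1495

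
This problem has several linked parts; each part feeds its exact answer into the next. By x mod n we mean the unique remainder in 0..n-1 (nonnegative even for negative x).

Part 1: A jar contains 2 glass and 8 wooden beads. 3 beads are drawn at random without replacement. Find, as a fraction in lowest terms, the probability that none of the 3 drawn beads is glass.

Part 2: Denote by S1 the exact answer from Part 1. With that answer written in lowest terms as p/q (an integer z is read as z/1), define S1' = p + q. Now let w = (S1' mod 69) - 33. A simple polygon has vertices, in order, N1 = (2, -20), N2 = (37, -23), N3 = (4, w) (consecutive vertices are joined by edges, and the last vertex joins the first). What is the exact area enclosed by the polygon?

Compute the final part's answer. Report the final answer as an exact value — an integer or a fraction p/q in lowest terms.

Part 1: total draws C(10,3) = 120; favorable C(8,3) = 56; P = 7/15; answer 7/15
Part 2: S1 = 7/15; threaded value p + q = 22; w = -11; cross terms: (2*-23 - 37*-20)=694, (37*-11 - 4*-23)=-315, (4*-20 - 2*-11)=-58; twice the area = |321| = 321; area = 321/2; answer 321/2

321/2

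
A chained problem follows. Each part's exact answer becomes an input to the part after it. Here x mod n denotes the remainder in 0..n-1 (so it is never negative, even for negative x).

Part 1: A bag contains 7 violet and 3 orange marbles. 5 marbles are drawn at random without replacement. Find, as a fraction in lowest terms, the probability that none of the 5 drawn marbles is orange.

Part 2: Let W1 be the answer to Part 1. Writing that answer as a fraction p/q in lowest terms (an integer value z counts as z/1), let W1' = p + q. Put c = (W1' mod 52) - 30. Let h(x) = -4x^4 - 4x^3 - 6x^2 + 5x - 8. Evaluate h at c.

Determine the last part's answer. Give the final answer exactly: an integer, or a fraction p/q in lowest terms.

Part 1: total draws C(10,5) = 252; favorable C(7,5) = 21; P = 1/12; answer 1/12
Part 2: W1 = 1/12; threaded value p + q = 13; c = -17; -4*(-17)^4 - 4*(-17)^3 - 6*(-17)^2 + 5*(-17)^1 - 8 = (-334084) + (19652) + (-1734) + (-85) + (-8) = -316259; answer -316259

-316259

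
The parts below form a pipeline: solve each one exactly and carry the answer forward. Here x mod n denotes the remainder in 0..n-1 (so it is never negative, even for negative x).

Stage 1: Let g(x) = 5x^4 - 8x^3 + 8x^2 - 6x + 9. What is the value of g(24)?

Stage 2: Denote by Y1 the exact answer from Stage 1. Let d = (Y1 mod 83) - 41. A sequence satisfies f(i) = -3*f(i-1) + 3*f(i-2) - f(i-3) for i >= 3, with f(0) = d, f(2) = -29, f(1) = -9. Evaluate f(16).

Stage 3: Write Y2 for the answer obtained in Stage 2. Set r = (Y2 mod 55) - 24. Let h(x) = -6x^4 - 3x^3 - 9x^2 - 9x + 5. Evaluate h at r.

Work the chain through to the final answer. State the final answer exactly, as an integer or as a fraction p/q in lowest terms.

Stage 1: 5*(24)^4 - 8*(24)^3 + 8*(24)^2 - 6*(24)^1 + 9 = (1658880) + (-110592) + (4608) + (-144) + (9) = 1552761; answer 1552761
Stage 2: Y1 = 1552761; d = 39; f(3) = -3*(-29) + 3*(-9) - 1*(39) = 21; iterating: f(3)=21, f(4)=-141, f(5)=515, f(6)=-1989, f(7)=7653, f(8)=-29441, f(9)=113271, f(10)=-435789, f(11)=1676621, f(12)=-6450501, f(13)=24817155, f(14)=-95479589, f(15)=367340733, f(16)=-1413278121; answer -1413278121
Stage 3: Y2 = -1413278121; r = -15; -6*(-15)^4 - 3*(-15)^3 - 9*(-15)^2 - 9*(-15)^1 + 5 = (-303750) + (10125) + (-2025) + (135) + (5) = -295510; answer -295510

-295510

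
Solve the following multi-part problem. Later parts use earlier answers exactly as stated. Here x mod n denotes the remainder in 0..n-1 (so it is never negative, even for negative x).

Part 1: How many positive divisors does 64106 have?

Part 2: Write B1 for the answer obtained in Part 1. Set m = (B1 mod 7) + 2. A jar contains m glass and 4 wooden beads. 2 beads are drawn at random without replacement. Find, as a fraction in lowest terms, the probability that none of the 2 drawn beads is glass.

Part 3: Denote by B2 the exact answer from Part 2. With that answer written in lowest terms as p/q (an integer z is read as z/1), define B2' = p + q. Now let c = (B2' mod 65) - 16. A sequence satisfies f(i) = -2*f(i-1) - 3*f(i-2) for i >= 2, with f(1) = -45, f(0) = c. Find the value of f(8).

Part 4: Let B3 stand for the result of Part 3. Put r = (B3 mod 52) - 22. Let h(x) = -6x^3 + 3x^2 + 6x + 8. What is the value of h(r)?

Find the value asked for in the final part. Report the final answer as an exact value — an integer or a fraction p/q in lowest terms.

-19477

Part 1: 64106 = 2 * 7 * 19 * 241; number of divisors = (1+1) * (1+1) * (1+1) * (1+1) = 16; answer 16
Part 2: B1 = 16; m = 4; total draws C(8,2) = 28; favorable C(4,2) = 6; P = 3/14; answer 3/14
Part 3: B2 = 3/14; threaded value p + q = 17; c = 1; f(2) = -2*(-45) - 3*(1) = 87; iterating: f(2)=87, f(3)=-39, f(4)=-183, f(5)=483, f(6)=-417, f(7)=-615, f(8)=2481; answer 2481
Part 4: B3 = 2481; r = 15; -6*(15)^3 + 3*(15)^2 + 6*(15)^1 + 8 = (-20250) + (675) + (90) + (8) = -19477; answer -19477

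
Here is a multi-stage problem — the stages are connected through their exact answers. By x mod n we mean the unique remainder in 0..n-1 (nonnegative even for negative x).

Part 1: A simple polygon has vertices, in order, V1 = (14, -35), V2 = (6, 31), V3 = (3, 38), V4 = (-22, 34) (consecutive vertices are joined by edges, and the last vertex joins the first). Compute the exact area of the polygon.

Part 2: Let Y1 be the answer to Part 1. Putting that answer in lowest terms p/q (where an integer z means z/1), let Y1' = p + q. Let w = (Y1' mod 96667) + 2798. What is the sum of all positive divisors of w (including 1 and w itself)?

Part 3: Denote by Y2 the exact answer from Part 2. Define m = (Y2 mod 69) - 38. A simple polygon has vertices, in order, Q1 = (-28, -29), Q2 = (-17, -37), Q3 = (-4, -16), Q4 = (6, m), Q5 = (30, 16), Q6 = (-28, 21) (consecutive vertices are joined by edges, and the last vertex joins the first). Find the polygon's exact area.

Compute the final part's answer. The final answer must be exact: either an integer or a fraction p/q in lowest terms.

Part 1: cross terms: (14*31 - 6*-35)=644, (6*38 - 3*31)=135, (3*34 - -22*38)=938, (-22*-35 - 14*34)=294; twice the area = |2011| = 2011; area = 2011/2; answer 2011/2
Part 2: Y1 = 2011/2; threaded value p + q = 2013; w = 4811; 4811 = 17 * 283; sigma = (1 + 17) * (1 + 283) = 18 * 284 = 5112; answer 5112
Part 3: Y2 = 5112; m = -32; cross terms: (-28*-37 - -17*-29)=543, (-17*-16 - -4*-37)=124, (-4*-32 - 6*-16)=224, (6*16 - 30*-32)=1056, (30*21 - -28*16)=1078, (-28*-29 - -28*21)=1400; twice the area = |4425| = 4425; area = 4425/2; answer 4425/2

4425/2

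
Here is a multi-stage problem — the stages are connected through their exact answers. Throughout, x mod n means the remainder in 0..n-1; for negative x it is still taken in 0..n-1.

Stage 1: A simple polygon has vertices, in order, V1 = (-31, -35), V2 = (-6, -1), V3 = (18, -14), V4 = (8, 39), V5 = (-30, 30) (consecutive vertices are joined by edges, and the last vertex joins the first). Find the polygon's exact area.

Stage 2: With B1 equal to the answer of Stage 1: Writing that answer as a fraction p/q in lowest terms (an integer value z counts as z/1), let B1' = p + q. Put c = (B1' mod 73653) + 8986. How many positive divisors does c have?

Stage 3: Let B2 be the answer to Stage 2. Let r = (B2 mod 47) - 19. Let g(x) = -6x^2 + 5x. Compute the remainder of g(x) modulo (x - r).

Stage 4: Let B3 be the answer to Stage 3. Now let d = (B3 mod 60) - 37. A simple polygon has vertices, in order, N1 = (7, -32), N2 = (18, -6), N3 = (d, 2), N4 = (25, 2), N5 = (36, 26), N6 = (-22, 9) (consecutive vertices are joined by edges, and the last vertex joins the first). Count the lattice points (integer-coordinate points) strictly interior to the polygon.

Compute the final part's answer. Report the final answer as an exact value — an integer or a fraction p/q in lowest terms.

Stage 1: cross terms: (-31*-1 - -6*-35)=-179, (-6*-14 - 18*-1)=102, (18*39 - 8*-14)=814, (8*30 - -30*39)=1410, (-30*-35 - -31*30)=1980; twice the area = |4127| = 4127; area = 4127/2; answer 4127/2
Stage 2: B1 = 4127/2; threaded value p + q = 4129; c = 13115; 13115 = 5 * 43 * 61; number of divisors = (1+1) * (1+1) * (1+1) = 8; answer 8
Stage 3: B2 = 8; r = -11; remainder = value at the root: -6*(-11)^2 + 5*(-11)^1 = (-726) + (-55) = -781; answer -781
Stage 4: B3 = -781; d = 22; cross terms: (7*-6 - 18*-32)=534, (18*2 - 22*-6)=168, (22*2 - 25*2)=-6, (25*26 - 36*2)=578, (36*9 - -22*26)=896, (-22*-32 - 7*9)=641; twice the area = |2811| = 2811; area = 2811/2; boundary points = 1 + 4 + 3 + 1 + 1 + 1 = 11; strictly interior points = area - boundary/2 + 1 = 1401; answer 1401

1401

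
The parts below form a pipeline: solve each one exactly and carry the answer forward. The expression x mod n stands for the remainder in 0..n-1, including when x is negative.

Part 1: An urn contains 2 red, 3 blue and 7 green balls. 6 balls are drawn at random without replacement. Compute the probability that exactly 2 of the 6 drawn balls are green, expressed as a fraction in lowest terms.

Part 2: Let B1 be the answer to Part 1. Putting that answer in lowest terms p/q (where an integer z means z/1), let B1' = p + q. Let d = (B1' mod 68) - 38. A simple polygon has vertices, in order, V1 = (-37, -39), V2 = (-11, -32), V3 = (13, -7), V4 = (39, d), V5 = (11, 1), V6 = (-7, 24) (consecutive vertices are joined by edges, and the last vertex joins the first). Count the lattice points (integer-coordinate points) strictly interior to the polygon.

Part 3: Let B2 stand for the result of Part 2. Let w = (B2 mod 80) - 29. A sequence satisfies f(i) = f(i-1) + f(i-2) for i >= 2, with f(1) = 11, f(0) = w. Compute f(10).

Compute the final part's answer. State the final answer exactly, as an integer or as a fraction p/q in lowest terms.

1761

Part 1: total draws C(12,6) = 924; favorable C(7,2)*C(5,4) = 105; P = 5/44; answer 5/44
Part 2: B1 = 5/44; threaded value p + q = 49; d = 11; cross terms: (-37*-32 - -11*-39)=755, (-11*-7 - 13*-32)=493, (13*11 - 39*-7)=416, (39*1 - 11*11)=-82, (11*24 - -7*1)=271, (-7*-39 - -37*24)=1161; twice the area = |3014| = 3014; area = 1507; boundary points = 1 + 1 + 2 + 2 + 1 + 3 = 10; strictly interior points = area - boundary/2 + 1 = 1503; answer 1503
Part 3: B2 = 1503; w = 34; f(2) = 1*(11) + 1*(34) = 45; iterating: f(2)=45, f(3)=56, f(4)=101, f(5)=157, f(6)=258, f(7)=415, f(8)=673, f(9)=1088, f(10)=1761; answer 1761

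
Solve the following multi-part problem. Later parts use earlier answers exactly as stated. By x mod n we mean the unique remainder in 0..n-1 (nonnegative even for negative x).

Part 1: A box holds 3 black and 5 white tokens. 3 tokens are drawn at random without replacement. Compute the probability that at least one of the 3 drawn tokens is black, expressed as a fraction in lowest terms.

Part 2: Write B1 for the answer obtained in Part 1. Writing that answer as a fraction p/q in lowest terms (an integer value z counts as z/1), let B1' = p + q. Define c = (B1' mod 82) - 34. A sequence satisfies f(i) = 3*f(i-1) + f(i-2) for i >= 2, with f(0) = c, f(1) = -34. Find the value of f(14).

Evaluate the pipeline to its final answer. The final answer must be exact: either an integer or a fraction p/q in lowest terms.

Part 1: total draws C(8,3) = 56; complement C(5,3) = 10; favorable 56 - 10 = 46; P = 23/28; answer 23/28
Part 2: B1 = 23/28; threaded value p + q = 51; c = 17; f(2) = 3*(-34) + 1*(17) = -85; iterating: f(2)=-85, f(3)=-289, f(4)=-952, f(5)=-3145, f(6)=-10387, f(7)=-34306, f(8)=-113305, f(9)=-374221, f(10)=-1235968, f(11)=-4082125, f(12)=-13482343, f(13)=-44529154, f(14)=-147069805; answer -147069805

-147069805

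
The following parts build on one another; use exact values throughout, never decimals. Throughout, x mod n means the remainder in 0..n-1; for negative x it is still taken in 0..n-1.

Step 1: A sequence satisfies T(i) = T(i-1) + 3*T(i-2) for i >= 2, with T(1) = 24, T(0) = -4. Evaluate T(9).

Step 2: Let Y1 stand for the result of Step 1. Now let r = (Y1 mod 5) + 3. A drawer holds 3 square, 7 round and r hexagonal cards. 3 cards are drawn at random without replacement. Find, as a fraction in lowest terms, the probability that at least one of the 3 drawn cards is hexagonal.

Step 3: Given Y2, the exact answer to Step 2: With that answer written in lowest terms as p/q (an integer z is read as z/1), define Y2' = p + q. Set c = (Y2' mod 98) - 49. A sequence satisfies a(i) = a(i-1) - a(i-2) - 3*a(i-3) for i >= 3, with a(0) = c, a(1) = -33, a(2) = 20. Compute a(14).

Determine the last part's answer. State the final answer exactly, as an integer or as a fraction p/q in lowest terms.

-44632

Step 1: T(2) = 1*(24) + 3*(-4) = 12; iterating: T(2)=12, T(3)=84, T(4)=120, T(5)=372, T(6)=732, T(7)=1848, T(8)=4044, T(9)=9588; answer 9588
Step 2: Y1 = 9588; r = 6; total draws C(16,3) = 560; complement C(10,3) = 120; favorable 560 - 120 = 440; P = 11/14; answer 11/14
Step 3: Y2 = 11/14; threaded value p + q = 25; c = -24; a(3) = 1*(20) - 1*(-33) - 3*(-24) = 125; iterating: a(3)=125, a(4)=204, a(5)=19, a(6)=-560, a(7)=-1191, a(8)=-688, a(9)=2183, a(10)=6444, a(11)=6325, a(12)=-6668, a(13)=-32325, a(14)=-44632; answer -44632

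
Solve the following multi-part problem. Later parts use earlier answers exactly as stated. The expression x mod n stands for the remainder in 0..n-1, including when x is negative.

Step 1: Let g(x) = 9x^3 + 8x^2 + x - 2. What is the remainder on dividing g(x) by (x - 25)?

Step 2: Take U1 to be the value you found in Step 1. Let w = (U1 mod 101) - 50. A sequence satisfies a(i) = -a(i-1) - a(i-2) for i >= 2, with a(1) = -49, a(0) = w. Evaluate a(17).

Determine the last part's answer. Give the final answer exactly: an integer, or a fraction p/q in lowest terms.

93

Step 1: remainder = value at the root: 9*(25)^3 + 8*(25)^2 + 1*(25)^1 - 2 = (140625) + (5000) + (25) + (-2) = 145648; answer 145648
Step 2: U1 = 145648; w = -44; a(2) = -1*(-49) - 1*(-44) = 93; iterating: a(2)=93, a(3)=-44, a(4)=-49, a(5)=93, a(6)=-44, a(7)=-49, a(8)=93, a(9)=-44, a(10)=-49, a(11)=93, a(12)=-44, a(13)=-49, a(14)=93, a(15)=-44, a(16)=-49, a(17)=93; answer 93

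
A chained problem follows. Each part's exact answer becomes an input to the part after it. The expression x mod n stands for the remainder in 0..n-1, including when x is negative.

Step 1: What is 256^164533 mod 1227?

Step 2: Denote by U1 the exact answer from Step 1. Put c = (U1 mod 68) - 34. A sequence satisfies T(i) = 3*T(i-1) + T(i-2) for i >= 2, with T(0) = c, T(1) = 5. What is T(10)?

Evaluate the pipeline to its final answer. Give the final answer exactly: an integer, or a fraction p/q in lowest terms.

Step 1: squarings mod 1227: 256^1=256, 256^2=505, 256^4=1036, 256^8=898, 256^16=265, 256^32=286, 256^64=814, 256^128=16, 256^256=256, 256^512=505, 256^1024=1036, 256^2048=898, 256^4096=265, 256^8192=286, 256^16384=814, 256^32768=16, 256^65536=256, 256^131072=505; 256^164533 = 256^1 * 256^4 * 256^16 * 256^32 * 256^128 * 256^512 * 256^32768 * 256^131072 = 895 (mod 1227); answer 895
Step 2: U1 = 895; c = -23; T(2) = 3*(5) + 1*(-23) = -8; iterating: T(2)=-8, T(3)=-19, T(4)=-65, T(5)=-214, T(6)=-707, T(7)=-2335, T(8)=-7712, T(9)=-25471, T(10)=-84125; answer -84125

-84125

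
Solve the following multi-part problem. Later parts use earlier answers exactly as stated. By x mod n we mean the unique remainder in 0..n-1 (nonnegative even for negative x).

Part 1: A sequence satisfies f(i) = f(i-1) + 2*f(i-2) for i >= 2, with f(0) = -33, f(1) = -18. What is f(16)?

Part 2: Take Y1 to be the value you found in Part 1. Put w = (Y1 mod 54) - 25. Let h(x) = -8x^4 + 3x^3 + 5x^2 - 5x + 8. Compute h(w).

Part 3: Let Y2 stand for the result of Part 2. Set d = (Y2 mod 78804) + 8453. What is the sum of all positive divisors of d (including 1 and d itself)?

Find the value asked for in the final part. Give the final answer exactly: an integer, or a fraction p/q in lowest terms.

Part 1: f(2) = 1*(-18) + 2*(-33) = -84; iterating: f(2)=-84, f(3)=-120, f(4)=-288, f(5)=-528, f(6)=-1104, f(7)=-2160, f(8)=-4368, f(9)=-8688, f(10)=-17424, f(11)=-34800, f(12)=-69648, f(13)=-139248, f(14)=-278544, f(15)=-557040, f(16)=-1114128; answer -1114128
Part 2: Y1 = -1114128; w = -25; -8*(-25)^4 + 3*(-25)^3 + 5*(-25)^2 - 5*(-25)^1 + 8 = (-3125000) + (-46875) + (3125) + (125) + (8) = -3168617; answer -3168617
Part 3: Y2 = -3168617; d = 70800; 70800 = 2^4 * 3 * 5^2 * 59; sigma = (1 + 2 + 4 + 8 + 16) * (1 + 3) * (1 + 5 + 25) * (1 + 59) = 31 * 4 * 31 * 60 = 230640; answer 230640

230640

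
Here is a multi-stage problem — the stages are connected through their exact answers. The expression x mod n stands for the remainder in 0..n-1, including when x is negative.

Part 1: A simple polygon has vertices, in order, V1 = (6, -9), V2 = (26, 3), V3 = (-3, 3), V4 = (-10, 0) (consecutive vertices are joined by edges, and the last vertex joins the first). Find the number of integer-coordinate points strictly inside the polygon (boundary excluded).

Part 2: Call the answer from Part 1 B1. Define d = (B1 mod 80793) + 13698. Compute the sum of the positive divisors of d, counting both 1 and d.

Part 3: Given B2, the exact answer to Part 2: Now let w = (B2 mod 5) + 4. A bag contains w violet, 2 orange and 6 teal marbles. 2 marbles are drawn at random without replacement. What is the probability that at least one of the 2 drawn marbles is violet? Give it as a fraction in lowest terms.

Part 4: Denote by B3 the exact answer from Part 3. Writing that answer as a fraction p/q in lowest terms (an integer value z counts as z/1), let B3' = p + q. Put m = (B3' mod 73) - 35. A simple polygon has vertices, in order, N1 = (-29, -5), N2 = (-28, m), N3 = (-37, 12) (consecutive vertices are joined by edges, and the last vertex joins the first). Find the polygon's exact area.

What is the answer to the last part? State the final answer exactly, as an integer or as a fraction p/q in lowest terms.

47/2

Part 1: cross terms: (6*3 - 26*-9)=252, (26*3 - -3*3)=87, (-3*0 - -10*3)=30, (-10*-9 - 6*0)=90; twice the area = |459| = 459; area = 459/2; boundary points = 4 + 29 + 1 + 1 = 35; strictly interior points = area - boundary/2 + 1 = 213; answer 213
Part 2: B1 = 213; d = 13911; 13911 = 3 * 4637; sigma = (1 + 3) * (1 + 4637) = 4 * 4638 = 18552; answer 18552
Part 3: B2 = 18552; w = 6; total draws C(14,2) = 91; complement C(8,2) = 28; favorable 91 - 28 = 63; P = 9/13; answer 9/13
Part 4: B3 = 9/13; threaded value p + q = 22; m = -13; cross terms: (-29*-13 - -28*-5)=237, (-28*12 - -37*-13)=-817, (-37*-5 - -29*12)=533; twice the area = |-47| = 47; area = 47/2; answer 47/2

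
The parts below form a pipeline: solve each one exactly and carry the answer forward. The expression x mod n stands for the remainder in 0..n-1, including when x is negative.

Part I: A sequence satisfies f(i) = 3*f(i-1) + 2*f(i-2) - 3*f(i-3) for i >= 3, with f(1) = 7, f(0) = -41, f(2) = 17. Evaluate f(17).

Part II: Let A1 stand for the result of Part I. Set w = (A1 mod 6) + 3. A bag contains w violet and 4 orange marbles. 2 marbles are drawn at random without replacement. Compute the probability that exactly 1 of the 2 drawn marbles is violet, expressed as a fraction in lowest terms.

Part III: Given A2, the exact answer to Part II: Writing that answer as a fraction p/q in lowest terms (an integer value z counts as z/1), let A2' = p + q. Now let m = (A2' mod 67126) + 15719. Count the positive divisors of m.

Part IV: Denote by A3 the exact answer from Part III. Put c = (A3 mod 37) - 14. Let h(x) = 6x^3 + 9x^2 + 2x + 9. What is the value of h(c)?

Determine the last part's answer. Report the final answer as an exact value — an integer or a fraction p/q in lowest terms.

-5111

Part I: f(3) = 3*(17) + 2*(7) - 3*(-41) = 188; iterating: f(3)=188, f(4)=577, f(5)=2056, f(6)=6758, f(7)=22655, f(8)=75313, f(9)=250975, f(10)=835586, f(11)=2782769, f(12)=9266554, f(13)=30858442, f(14)=102760127, f(15)=342197603, f(16)=1139537737, f(17)=3794728036; answer 3794728036
Part II: A1 = 3794728036; w = 7; total draws C(11,2) = 55; favorable C(7,1)*C(4,1) = 28; P = 28/55; answer 28/55
Part III: A2 = 28/55; threaded value p + q = 83; m = 15802; 15802 = 2 * 7901; number of divisors = (1+1) * (1+1) = 4; answer 4
Part IV: A3 = 4; c = -10; 6*(-10)^3 + 9*(-10)^2 + 2*(-10)^1 + 9 = (-6000) + (900) + (-20) + (9) = -5111; answer -5111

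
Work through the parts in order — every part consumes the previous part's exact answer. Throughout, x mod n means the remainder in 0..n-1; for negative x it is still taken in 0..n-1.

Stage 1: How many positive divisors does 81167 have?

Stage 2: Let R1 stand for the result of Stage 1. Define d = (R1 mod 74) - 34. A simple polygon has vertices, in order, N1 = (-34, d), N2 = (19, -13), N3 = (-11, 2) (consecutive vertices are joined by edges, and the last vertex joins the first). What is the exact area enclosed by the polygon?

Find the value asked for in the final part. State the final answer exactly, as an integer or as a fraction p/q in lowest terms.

Stage 1: 81167 = 23 * 3529; number of divisors = (1+1) * (1+1) = 4; answer 4
Stage 2: R1 = 4; d = -30; cross terms: (-34*-13 - 19*-30)=1012, (19*2 - -11*-13)=-105, (-11*-30 - -34*2)=398; twice the area = |1305| = 1305; area = 1305/2; answer 1305/2

1305/2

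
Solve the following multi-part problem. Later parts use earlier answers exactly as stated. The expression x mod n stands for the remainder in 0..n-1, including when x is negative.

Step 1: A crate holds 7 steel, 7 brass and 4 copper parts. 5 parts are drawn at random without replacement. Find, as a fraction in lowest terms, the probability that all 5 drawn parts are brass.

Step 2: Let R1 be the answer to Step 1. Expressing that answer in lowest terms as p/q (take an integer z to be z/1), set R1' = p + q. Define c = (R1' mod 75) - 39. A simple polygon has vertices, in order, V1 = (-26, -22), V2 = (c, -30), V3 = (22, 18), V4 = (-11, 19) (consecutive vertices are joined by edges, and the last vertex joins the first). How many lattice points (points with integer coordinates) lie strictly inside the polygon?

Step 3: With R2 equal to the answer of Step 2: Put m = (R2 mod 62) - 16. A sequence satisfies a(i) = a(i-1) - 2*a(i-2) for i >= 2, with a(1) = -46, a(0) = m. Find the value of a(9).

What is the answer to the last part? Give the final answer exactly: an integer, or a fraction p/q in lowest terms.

Step 1: total draws C(18,5) = 8568; favorable C(7,5) = 21; P = 1/408; answer 1/408
Step 2: R1 = 1/408; threaded value p + q = 409; c = -5; cross terms: (-26*-30 - -5*-22)=670, (-5*18 - 22*-30)=570, (22*19 - -11*18)=616, (-11*-22 - -26*19)=736; twice the area = |2592| = 2592; area = 1296; boundary points = 1 + 3 + 1 + 1 = 6; strictly interior points = area - boundary/2 + 1 = 1294; answer 1294
Step 3: R2 = 1294; m = 38; a(2) = 1*(-46) - 2*(38) = -122; iterating: a(2)=-122, a(3)=-30, a(4)=214, a(5)=274, a(6)=-154, a(7)=-702, a(8)=-394, a(9)=1010; answer 1010

1010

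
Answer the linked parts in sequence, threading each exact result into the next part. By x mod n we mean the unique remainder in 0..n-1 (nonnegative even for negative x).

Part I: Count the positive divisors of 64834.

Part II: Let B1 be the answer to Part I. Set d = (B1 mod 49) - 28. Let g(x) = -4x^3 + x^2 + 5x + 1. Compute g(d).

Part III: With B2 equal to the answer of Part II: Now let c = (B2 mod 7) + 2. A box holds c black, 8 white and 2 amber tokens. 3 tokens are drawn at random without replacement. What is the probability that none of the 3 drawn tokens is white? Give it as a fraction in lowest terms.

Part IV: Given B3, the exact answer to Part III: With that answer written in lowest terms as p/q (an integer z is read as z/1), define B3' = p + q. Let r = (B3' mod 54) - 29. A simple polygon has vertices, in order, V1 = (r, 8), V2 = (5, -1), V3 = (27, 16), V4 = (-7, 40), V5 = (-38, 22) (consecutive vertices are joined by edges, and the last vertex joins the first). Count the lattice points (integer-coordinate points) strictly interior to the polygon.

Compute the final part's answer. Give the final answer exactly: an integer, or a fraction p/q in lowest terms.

1365

Part I: 64834 = 2 * 7 * 11 * 421; number of divisors = (1+1) * (1+1) * (1+1) * (1+1) = 16; answer 16
Part II: B1 = 16; d = -12; -4*(-12)^3 + 1*(-12)^2 + 5*(-12)^1 + 1 = (6912) + (144) + (-60) + (1) = 6997; answer 6997
Part III: B2 = 6997; c = 6; total draws C(16,3) = 560; favorable C(8,3) = 56; P = 1/10; answer 1/10
Part IV: B3 = 1/10; threaded value p + q = 11; r = -18; cross terms: (-18*-1 - 5*8)=-22, (5*16 - 27*-1)=107, (27*40 - -7*16)=1192, (-7*22 - -38*40)=1366, (-38*8 - -18*22)=92; twice the area = |2735| = 2735; area = 2735/2; boundary points = 1 + 1 + 2 + 1 + 2 = 7; strictly interior points = area - boundary/2 + 1 = 1365; answer 1365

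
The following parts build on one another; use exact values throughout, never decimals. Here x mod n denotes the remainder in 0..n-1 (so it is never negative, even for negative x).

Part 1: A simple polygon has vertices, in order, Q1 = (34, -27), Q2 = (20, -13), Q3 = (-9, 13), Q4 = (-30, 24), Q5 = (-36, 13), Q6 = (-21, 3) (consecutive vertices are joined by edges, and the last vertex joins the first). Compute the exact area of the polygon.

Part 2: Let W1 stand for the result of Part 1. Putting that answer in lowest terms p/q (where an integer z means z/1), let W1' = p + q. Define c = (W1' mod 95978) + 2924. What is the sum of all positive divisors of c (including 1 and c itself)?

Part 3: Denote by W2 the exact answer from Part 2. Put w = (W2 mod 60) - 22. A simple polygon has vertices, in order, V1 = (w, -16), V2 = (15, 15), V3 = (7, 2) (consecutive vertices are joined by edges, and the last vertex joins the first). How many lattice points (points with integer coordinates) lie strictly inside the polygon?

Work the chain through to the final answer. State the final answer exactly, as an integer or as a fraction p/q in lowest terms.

Part 1: cross terms: (34*-13 - 20*-27)=98, (20*13 - -9*-13)=143, (-9*24 - -30*13)=174, (-30*13 - -36*24)=474, (-36*3 - -21*13)=165, (-21*-27 - 34*3)=465; twice the area = |1519| = 1519; area = 1519/2; answer 1519/2
Part 2: W1 = 1519/2; threaded value p + q = 1521; c = 4445; 4445 = 5 * 7 * 127; sigma = (1 + 5) * (1 + 7) * (1 + 127) = 6 * 8 * 128 = 6144; answer 6144
Part 3: W2 = 6144; w = 2; cross terms: (2*15 - 15*-16)=270, (15*2 - 7*15)=-75, (7*-16 - 2*2)=-116; twice the area = |79| = 79; area = 79/2; boundary points = 1 + 1 + 1 = 3; strictly interior points = area - boundary/2 + 1 = 39; answer 39

39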